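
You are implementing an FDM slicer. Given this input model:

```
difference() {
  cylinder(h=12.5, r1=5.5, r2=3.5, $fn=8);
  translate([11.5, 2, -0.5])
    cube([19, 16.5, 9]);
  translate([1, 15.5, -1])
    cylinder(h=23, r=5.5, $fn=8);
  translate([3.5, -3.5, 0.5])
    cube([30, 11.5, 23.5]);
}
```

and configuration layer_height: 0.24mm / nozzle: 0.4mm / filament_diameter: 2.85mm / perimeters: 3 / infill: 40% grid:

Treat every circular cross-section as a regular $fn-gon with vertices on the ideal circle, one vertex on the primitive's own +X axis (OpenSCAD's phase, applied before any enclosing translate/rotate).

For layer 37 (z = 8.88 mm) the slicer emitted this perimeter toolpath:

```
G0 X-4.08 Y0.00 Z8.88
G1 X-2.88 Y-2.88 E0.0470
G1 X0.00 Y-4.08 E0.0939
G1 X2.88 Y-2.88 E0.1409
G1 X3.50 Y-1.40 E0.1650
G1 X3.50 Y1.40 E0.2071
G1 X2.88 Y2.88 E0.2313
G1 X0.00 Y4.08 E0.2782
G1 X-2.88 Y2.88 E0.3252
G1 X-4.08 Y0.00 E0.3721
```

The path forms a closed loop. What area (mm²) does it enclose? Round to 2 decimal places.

46.20 mm²

Apply the shoelace formula to the sequence of (X, Y) vertices; enclosed area = 46.20 mm².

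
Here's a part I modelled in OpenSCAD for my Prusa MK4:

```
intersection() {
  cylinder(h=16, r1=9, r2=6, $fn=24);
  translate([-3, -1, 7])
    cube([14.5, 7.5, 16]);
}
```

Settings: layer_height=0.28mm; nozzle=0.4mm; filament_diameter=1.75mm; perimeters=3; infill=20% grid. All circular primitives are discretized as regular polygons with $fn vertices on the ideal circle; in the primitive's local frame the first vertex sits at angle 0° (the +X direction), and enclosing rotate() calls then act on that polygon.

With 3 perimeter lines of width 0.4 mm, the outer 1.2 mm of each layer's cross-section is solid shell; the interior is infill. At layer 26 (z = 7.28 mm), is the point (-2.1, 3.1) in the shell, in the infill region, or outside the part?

shell

At z = 7.28 mm: the cone: at t=0.455 of its height the radius interpolates to r₁+(r₂−r₁)t = 7.635, giving a regular 24-gon of that circumradius; the cube at (-3, -1) (footprint 14.5×7.5) is included at this height; Taking the intersection: the 14.5×7.5 cube at (-3, -1) partially overlaps the cone; clipping to the common part keeps 72.43 mm² — 1 connected region. Overall, the cross-section is a single solid region. The nearest boundary edge runs (-3.00, -1.00)→(-3.00, 6.50); distance from the point to it = 0.90 mm. The point is inside the cross-section, 0.90 mm from the nearest boundary — within the 1.2 mm shell band (3 × 0.4).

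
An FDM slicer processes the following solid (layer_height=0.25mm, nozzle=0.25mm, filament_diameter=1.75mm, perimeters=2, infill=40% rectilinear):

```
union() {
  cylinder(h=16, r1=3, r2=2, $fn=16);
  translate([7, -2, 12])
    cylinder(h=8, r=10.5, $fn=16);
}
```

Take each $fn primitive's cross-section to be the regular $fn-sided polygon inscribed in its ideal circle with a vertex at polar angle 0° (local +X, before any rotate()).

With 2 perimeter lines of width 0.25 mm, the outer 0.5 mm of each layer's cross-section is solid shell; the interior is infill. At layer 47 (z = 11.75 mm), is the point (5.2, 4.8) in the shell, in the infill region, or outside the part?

outside

At z = 11.75 mm: the cone (r1=3→r2=2) has section circumradius 2.266 here — a regular 16-gon; the cylinder at (7, -2) is absent (z outside [12, 20]); Combining (union): only the cone is present, so the union is just that shape — 1 connected region. Overall, the cross-section is a single solid region. The nearest boundary edge runs (2.09, 0.87)→(1.60, 1.60); distance from the point to it = 4.81 mm. The point is not inside any of the regions above, so it lies outside the cross-section (4.81 mm from the nearest boundary).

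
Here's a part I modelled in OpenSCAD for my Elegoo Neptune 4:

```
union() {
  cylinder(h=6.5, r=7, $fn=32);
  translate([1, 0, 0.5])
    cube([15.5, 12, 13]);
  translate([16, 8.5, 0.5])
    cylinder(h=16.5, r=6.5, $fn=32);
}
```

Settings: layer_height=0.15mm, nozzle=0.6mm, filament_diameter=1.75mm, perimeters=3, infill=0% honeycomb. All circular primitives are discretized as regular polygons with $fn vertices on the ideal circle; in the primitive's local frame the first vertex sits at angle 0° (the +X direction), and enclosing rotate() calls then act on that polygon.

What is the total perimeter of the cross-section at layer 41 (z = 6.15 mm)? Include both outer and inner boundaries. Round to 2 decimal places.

86.50 mm

At z = 6.15 mm: the r=7 cylinder gives a regular 32-gon of circumradius 7 (constant along its height) (perimeter = 2·32·7.000·sin(180°/32) = 43.91 mm); the 15.5×12 cube at (1, 0) contributes its full rectangle (perimeter 55.00 mm); the r=6.5 cylinder at (16, 8.5) gives a regular 32-gon of circumradius 6.5 (constant along its height) (perimeter = 2·32·6.500·sin(180°/32) = 40.78 mm); Combining (union): the regions partially overlap (shared area 90.76 mm²), so the edge portions inside another operand are dropped and the merged outline is re-measured after clipping — boundary = 86.50 mm. Overall, the cross-section is a single solid region. Total boundary length (outer) = 86.50 mm.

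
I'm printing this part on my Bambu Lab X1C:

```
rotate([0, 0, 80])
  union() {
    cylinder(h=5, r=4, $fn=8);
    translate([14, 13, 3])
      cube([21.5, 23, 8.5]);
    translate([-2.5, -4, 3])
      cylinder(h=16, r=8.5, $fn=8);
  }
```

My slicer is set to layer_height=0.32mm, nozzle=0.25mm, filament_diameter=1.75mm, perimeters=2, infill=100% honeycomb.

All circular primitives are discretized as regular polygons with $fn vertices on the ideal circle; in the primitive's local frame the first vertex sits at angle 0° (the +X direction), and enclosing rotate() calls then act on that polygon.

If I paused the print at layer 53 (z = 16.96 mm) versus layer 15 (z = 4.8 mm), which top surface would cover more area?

layer 15 (z = 4.8 mm)

Layer 53 (z = 16.96): the cylinder is not intersected at this z (z outside [0, 5]); the cube at (14, 13) does not reach this height (z outside [3, 11.5]); the r=8.5 cylinder at (-2.5, -4) contributes a regular 8-gon of circumradius 8.5 (area = (8/2)·8.500²·sin(360°/8) = 204.35 mm²); Combining (union): only the r=8.5 cylinder at (-2.5, -4) is present, so the union is just that shape — area = 204.35 mm²; (rotated 80° about Z; rotation is an isometry so areas/perimeters/island counts are preserved). So its area = 204.35 mm². Layer 15 (z = 4.8): the r=4 cylinder contributes a regular 8-gon of circumradius 4 (area = (8/2)·4.000²·sin(360°/8) = 45.25 mm²); the 21.5×23 cube at (14, 13) contributes its full rectangle (area 494.50 mm²); the r=8.5 cylinder at (-2.5, -4) gives a regular 8-gon of circumradius 8.5 (constant along its height) (area = (8/2)·8.500²·sin(360°/8) = 204.35 mm²); Merging all regions: the regions partially overlap — summed areas 744.11 mm² minus the doubly-counted overlap 43.50 mm² gives 700.61 mm² — area = 700.61 mm²; (rotated 80° about Z; rotation is an isometry so areas/perimeters/island counts are preserved). So its area = 700.61 mm². Layer 15 is larger (700.61 vs 204.35 mm²).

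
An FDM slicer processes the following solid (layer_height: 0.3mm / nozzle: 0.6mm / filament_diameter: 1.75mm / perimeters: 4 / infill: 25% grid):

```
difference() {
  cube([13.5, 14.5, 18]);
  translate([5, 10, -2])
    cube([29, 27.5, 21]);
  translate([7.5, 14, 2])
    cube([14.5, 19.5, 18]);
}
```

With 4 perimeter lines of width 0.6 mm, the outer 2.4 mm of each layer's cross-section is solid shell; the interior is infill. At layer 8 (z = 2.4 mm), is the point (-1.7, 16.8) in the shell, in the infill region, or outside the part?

At z = 2.4 mm: the cube (footprint 13.5×14.5) is included at this height; the 29×27.5 cube at (5, 10) contributes its full rectangle; the 14.5×19.5 cube at (7.5, 14) contributes its full rectangle; After the difference (first − rest): starting from the 13.5×14.5 cube, the 29×27.5 cube at (5, 10) partially overlaps it — only the 38.25 mm² overlap (of its 797.50 mm²) is removed, clipping the outline; the 14.5×19.5 cube at (7.5, 14) misses the remaining region (no effect) — 1 connected region. Overall, the cross-section is a single solid region. The nearest boundary edge runs (0.00, 0.00)→(0.00, 14.50); distance from the point to it = 2.86 mm. The point is not inside any of the regions above, so it lies outside the cross-section (2.86 mm from the nearest boundary).

outside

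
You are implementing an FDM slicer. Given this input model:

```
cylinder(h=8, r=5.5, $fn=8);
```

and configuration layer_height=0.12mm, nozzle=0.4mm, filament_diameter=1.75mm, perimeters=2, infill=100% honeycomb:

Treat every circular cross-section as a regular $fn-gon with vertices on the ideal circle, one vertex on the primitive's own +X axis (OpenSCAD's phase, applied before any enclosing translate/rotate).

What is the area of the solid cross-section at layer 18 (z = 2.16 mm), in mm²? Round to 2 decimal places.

At z = 2.16 mm: the r=5.5 cylinder gives a regular 8-gon of circumradius 5.5 (constant along its height) (area = (8/2)·5.500²·sin(360°/8) = 85.56 mm²). Overall, the cross-section is a single solid region. Net area = 85.56 mm².

85.56 mm²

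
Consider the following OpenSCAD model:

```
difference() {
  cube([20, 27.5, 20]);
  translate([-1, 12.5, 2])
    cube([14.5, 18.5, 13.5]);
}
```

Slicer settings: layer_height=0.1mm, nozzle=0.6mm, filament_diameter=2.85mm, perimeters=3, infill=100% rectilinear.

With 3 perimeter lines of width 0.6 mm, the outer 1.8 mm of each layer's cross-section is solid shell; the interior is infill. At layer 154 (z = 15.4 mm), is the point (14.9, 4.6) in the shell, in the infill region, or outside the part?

At z = 15.4 mm: the 20×27.5 cube contributes its full rectangle; the cube at (-1, 12.5) is present — its section is the full 14.5×18.5 rectangle; Subtracting the remaining from the first: starting from the 20×27.5 cube, the 14.5×18.5 cube at (-1, 12.5) partially overlaps it — only the 202.50 mm² overlap (of its 268.25 mm²) is removed, clipping the outline — 1 connected region. Overall, the cross-section is a single solid region. The nearest boundary edge runs (20.00, 0.00)→(0.00, 0.00); distance from the point to it = 4.60 mm. The point is inside the cross-section and 4.60 mm from the nearest boundary — more than the 1.8 mm shell width (3 × 0.6), so it's in the infill interior.

infill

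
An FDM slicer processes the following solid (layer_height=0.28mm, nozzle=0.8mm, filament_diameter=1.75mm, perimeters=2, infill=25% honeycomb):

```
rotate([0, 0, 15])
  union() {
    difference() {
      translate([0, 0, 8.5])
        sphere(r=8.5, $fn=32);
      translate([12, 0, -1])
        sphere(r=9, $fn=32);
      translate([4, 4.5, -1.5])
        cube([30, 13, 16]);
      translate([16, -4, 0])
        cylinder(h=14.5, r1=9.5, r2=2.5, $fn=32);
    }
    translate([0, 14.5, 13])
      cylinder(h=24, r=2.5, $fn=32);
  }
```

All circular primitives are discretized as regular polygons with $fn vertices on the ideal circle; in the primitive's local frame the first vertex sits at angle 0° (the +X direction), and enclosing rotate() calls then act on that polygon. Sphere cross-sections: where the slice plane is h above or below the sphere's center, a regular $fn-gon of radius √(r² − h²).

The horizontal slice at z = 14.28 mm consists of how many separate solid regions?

2

At z = 14.28 mm: the sphere: section is a regular 32-gon, circumradius = √(r²−h²) = √(8.5²−5.78²) = 6.232; the sphere at (12, 0) does not reach this height (|z−center|=15.280 > r=9); the cube at (4, 4.5) is present — its section is the full 30×13 rectangle; the cone at (16, -4) contributes a regular 32-gon of circumradius 2.606 (interpolated between r1=9.5 and r2=2.5 at t=0.985); Subtracting the remaining from the first: starting from the r=8.5 sphere, the 30×13 cube at (4, 4.5) partially overlaps it — only the 0.04 mm² overlap (of its 390.00 mm²) is removed, clipping the outline; the cone at (16, -4) misses the remaining region (no effect) — 1 connected region; the cylinder at (0, 14.5): section is a regular 32-gon, circumradius r=2.5; Taking the union: the 2 present regions are separate (no shared area or edge), so areas and boundary lengths simply add and each stays a separate island — 2 connected regions; (rotated 15° about Z; rotation is an isometry so areas/perimeters/island counts are preserved). The result has 2 disconnected regions.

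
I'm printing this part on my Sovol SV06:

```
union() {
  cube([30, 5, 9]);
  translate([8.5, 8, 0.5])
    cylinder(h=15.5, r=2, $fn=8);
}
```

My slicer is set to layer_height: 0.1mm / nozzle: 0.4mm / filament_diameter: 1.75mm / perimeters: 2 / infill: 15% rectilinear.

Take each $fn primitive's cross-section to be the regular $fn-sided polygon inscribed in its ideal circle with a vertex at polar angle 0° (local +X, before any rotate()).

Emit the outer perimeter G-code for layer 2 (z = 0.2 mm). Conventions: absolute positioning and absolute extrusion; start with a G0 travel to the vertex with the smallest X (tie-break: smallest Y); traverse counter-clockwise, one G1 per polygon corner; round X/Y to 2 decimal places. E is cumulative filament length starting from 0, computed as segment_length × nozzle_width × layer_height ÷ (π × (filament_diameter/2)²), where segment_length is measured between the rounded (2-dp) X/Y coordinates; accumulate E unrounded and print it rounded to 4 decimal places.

G0 X0.00 Y0.00 Z0.20
G1 X30.00 Y0.00 E0.4989
G1 X30.00 Y5.00 E0.5821
G1 X0.00 Y5.00 E1.0810
G1 X0.00 Y0.00 E1.1641

At z = 0.2 mm: the cube (footprint 30×5) is included at this height; the cylinder at (8.5, 8) is not intersected at this z (z outside [0.5, 16]); Taking the union: only the 30×5 cube is present, so the union is just that shape — 1 connected region. The outline is a single polygon with 4 vertices. Extrusion per mm of travel: 0.4 × 0.1 / (π × 0.875²) = 0.016630. Accumulating E over each segment gives final E = 1.1641.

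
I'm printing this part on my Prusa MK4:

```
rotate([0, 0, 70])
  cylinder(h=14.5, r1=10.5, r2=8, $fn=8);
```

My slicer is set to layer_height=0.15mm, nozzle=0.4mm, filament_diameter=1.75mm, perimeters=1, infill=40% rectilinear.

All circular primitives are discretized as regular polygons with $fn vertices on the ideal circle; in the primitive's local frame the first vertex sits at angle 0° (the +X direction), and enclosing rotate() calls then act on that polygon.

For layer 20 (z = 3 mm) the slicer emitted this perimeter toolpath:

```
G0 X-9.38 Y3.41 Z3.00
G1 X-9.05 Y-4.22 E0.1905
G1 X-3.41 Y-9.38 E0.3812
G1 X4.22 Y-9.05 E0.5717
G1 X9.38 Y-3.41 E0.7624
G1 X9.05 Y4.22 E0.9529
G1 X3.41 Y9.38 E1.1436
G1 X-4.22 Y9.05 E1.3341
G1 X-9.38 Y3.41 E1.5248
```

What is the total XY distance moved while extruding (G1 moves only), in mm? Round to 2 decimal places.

61.13 mm

Sum the Euclidean lengths of each G1 segment: total = 61.13 mm.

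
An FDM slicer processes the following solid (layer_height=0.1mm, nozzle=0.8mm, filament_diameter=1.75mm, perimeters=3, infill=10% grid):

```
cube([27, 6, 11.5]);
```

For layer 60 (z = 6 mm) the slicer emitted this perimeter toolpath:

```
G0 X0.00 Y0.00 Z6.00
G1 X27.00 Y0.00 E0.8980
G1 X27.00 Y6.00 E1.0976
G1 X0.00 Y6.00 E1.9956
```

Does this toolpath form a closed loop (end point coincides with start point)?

Start point (G0): (0.00, 0.00). End point (last G1): the path does not return to the start — open.

no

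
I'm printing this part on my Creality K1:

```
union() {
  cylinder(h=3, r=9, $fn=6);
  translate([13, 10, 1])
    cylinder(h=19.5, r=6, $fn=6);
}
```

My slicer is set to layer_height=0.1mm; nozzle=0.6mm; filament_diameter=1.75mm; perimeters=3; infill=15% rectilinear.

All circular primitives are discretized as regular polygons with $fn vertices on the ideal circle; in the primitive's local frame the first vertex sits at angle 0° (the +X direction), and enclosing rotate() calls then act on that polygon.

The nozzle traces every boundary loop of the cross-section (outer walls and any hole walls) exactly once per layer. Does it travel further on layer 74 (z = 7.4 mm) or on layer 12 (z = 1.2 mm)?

layer 12 (z = 1.2 mm)

Layer 74 (z = 7.4): the cylinder is not intersected at this z (z outside [0, 3]); the r=6 cylinder at (13, 10) contributes a regular 6-gon of circumradius 6 (perimeter = 2·6·6.000·sin(180°/6) = 36.00 mm); Merging all regions: only the r=6 cylinder at (13, 10) is present, so the union is just that shape — boundary = 36.00 mm. So its perimeter = 36.00 mm. Layer 12 (z = 1.2): the r=9 cylinder gives a regular 6-gon of circumradius 9 (constant along its height) (perimeter = 2·6·9.000·sin(180°/6) = 54.00 mm); the r=6 cylinder at (13, 10) contributes a regular 6-gon of circumradius 6 (perimeter = 2·6·6.000·sin(180°/6) = 36.00 mm); Taking the union: the 2 present regions are separate (no shared area or edge), so areas and boundary lengths simply add and each stays a separate island — boundary = 90.00 mm. So its perimeter = 90.00 mm. Layer 12 is larger (90.00 vs 36.00 mm).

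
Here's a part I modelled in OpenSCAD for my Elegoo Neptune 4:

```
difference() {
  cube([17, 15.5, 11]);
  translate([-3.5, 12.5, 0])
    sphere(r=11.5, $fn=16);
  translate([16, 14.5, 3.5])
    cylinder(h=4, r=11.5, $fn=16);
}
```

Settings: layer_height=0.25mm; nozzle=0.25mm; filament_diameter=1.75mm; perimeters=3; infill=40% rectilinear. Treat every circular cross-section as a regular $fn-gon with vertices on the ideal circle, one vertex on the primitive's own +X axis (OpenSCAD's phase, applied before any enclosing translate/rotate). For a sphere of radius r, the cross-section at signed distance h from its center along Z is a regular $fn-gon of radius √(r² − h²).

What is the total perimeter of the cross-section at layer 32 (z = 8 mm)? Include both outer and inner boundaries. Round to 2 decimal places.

At z = 8 mm: the cube (footprint 17×15.5) is included at this height (perimeter 65.00 mm); the sphere at (-3.5, 12.5): section is a regular 16-gon, circumradius = √(r²−h²) = √(11.5²−8²) = 8.261 (perimeter = 2·16·8.261·sin(180°/16) = 51.57 mm); the cylinder at (16, 14.5) is absent (z outside [3.5, 7.5]); Taking the first minus the rest: starting from the 17×15.5 cube, the r=11.5 sphere at (-3.5, 12.5) partially overlaps it — only the 37.96 mm² overlap (of its 208.95 mm²) is removed, clipping the outline — boundary = 62.75 mm. Overall, the cross-section is a single solid region. Total boundary length (outer) = 62.75 mm.

62.75 mm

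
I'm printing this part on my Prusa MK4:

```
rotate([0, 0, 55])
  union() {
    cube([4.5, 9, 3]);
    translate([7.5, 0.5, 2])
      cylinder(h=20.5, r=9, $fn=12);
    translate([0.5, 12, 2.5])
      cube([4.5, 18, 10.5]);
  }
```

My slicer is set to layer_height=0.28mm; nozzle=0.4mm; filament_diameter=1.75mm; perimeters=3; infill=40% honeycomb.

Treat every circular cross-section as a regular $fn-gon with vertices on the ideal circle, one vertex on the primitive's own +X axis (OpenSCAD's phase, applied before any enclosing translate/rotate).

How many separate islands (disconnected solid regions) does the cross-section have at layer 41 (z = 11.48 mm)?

At z = 11.48 mm: the cube is absent (z outside [0, 3]); the r=9 cylinder at (7.5, 0.5) contributes a regular 12-gon of circumradius 9; the 4.5×18 cube at (0.5, 12) contributes its full rectangle; Combining (union): the 2 present regions are separate (no shared area or edge), so areas and boundary lengths simply add and each stays a separate island — 2 connected regions; (rotated 55° about Z; rotation is an isometry so areas/perimeters/island counts are preserved). Overall, the cross-section has 2 separate islands. Island count = 2.

2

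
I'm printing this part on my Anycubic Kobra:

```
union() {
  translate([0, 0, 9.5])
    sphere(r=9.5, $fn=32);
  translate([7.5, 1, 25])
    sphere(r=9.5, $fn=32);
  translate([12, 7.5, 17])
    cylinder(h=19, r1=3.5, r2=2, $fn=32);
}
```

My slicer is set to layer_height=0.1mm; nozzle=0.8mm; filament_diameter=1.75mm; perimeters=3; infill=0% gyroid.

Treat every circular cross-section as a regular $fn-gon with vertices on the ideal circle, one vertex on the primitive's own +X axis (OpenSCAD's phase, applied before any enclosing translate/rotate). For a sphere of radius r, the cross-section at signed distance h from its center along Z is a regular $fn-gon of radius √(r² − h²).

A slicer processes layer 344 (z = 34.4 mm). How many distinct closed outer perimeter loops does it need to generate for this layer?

At z = 34.4 mm: the sphere is absent (|z−center|=24.900 > r=9.5); the r=9.5 sphere at (7.5, 1) slices to a regular 32-gon of circumradius 1.375 (√(r²−h²) with h=9.4 from center); the cone at (12, 7.5): at t=0.916 of its height the radius interpolates to r₁+(r₂−r₁)t = 2.126, giving a regular 32-gon of that circumradius; Combining (union): the 2 present regions are separate (no shared area or edge), so areas and boundary lengths simply add and each stays a separate island — 2 connected regions. The result has 2 disconnected regions.

2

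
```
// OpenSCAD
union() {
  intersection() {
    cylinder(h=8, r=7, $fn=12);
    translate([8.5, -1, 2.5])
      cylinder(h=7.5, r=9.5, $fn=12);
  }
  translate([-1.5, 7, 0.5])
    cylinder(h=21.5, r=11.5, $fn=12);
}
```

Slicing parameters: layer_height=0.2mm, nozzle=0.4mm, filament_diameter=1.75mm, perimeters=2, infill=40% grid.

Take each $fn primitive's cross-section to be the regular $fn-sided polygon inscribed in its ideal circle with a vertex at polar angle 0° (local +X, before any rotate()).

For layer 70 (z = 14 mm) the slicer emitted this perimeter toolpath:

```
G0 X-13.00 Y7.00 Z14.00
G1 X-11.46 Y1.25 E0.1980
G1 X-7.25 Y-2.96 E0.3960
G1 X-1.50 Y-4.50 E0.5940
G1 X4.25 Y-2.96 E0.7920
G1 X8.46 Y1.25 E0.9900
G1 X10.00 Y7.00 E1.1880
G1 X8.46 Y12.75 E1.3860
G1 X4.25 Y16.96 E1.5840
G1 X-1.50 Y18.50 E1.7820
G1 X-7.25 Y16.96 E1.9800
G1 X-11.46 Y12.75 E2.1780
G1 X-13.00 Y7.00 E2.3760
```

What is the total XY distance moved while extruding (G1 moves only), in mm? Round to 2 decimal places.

71.44 mm

Sum the Euclidean lengths of each G1 segment: total = 71.44 mm.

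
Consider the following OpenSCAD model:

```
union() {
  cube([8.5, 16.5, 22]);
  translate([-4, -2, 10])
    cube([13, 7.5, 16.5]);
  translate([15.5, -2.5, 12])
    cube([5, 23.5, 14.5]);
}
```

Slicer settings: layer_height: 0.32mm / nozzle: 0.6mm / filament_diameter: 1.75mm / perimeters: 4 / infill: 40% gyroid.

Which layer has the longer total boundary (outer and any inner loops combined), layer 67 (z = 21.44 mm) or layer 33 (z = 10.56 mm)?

Layer 67 (z = 21.44): the cube is present — its section is the full 8.5×16.5 rectangle (perimeter 50.00 mm); the cube at (-4, -2) (footprint 13×7.5) is included at this height (perimeter 41.00 mm); the 5×23.5 cube at (15.5, -2.5) contributes its full rectangle (perimeter 57.00 mm); Merging all regions: the regions partially overlap (shared area 46.75 mm²), so the edge portions inside another operand are dropped and the merged outline is re-measured after clipping — boundary = 120.00 mm. So its perimeter = 120.00 mm. Layer 33 (z = 10.56): the 8.5×16.5 cube contributes its full rectangle (perimeter 50.00 mm); the cube at (-4, -2) (footprint 13×7.5) is included at this height (perimeter 41.00 mm); the cube at (15.5, -2.5) is not intersected at this z (z outside [12, 26.5]); Merging all regions: the regions partially overlap (shared area 46.75 mm²), so the edge portions inside another operand are dropped and the merged outline is re-measured after clipping — boundary = 63.00 mm. So its perimeter = 63.00 mm. Layer 67 is larger (120.00 vs 63.00 mm).

layer 67 (z = 21.44 mm)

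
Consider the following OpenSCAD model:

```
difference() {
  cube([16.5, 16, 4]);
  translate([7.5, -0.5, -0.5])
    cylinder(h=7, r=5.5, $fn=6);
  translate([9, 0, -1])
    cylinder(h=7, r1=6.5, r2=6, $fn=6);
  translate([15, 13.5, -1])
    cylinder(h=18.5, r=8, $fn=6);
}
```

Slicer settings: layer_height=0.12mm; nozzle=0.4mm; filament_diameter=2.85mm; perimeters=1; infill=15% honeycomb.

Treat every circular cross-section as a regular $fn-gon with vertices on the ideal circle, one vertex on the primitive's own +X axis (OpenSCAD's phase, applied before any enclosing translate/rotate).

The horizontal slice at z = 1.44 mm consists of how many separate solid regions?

1

At z = 1.44 mm: the cube (footprint 16.5×16) is included at this height; the r=5.5 cylinder at (7.5, -0.5) gives a regular 6-gon of circumradius 5.5 (constant along its height); the cone at (9, 0) contributes a regular 6-gon of circumradius 6.326 (interpolated between r1=6.5 and r2=6 at t=0.349); the r=8 cylinder at (15, 13.5) gives a regular 6-gon of circumradius 8 (constant along its height); After the difference (first − rest): starting from the 16.5×16 cube, the r=5.5 cylinder at (7.5, -0.5) partially overlaps it — only the 33.94 mm² overlap (of its 78.59 mm²) is removed, clipping the outline; the cone at (9, 0) partially overlaps it — only the 19.68 mm² overlap (of its 103.96 mm²) is removed, clipping the outline; the r=8 cylinder at (15, 13.5) partially overlaps it — only the 73.91 mm² overlap (of its 166.28 mm²) is removed, clipping the outline — 1 connected region. The result has 1 disconnected region.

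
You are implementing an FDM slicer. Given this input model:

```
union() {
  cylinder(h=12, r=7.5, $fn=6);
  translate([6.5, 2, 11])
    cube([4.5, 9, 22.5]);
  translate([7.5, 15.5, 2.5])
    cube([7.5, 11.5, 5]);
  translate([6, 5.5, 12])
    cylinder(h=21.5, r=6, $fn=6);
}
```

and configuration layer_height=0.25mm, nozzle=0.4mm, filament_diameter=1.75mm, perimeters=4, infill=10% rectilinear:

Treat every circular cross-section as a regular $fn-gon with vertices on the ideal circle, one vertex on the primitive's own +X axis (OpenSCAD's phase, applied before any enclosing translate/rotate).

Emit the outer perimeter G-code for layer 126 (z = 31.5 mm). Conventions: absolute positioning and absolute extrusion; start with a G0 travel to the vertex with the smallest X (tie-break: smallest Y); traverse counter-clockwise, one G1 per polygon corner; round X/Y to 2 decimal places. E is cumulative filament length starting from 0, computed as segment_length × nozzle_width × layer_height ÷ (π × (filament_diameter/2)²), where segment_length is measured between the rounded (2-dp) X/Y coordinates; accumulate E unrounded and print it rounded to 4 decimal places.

At z = 31.5 mm: the cylinder is absent (z outside [0, 12]); the 4.5×9 cube at (6.5, 2) contributes its full rectangle; the cube at (7.5, 15.5) does not reach this height (z outside [2.5, 7.5]); the r=6 cylinder at (6, 5.5) gives a regular 6-gon of circumradius 6 (constant along its height); Taking the union: the regions partially overlap (shared area 34.77 mm²), so overlapping operands fuse into one piece — 1 connected region. The outline is a single polygon with 12 vertices. Extrusion per mm of travel: 0.4 × 0.25 / (π × 0.875²) = 0.041575. Accumulating E over each segment gives final E = 1.6142.

G0 X0.00 Y5.50 Z31.50
G1 X3.00 Y0.30 E0.2496
G1 X9.00 Y0.30 E0.4990
G1 X9.98 Y2.00 E0.5806
G1 X11.00 Y2.00 E0.6230
G1 X11.00 Y3.77 E0.6966
G1 X12.00 Y5.50 E0.7797
G1 X11.00 Y7.23 E0.8628
G1 X11.00 Y11.00 E1.0195
G1 X6.50 Y11.00 E1.2066
G1 X6.50 Y10.70 E1.2191
G1 X3.00 Y10.70 E1.3646
G1 X0.00 Y5.50 E1.6142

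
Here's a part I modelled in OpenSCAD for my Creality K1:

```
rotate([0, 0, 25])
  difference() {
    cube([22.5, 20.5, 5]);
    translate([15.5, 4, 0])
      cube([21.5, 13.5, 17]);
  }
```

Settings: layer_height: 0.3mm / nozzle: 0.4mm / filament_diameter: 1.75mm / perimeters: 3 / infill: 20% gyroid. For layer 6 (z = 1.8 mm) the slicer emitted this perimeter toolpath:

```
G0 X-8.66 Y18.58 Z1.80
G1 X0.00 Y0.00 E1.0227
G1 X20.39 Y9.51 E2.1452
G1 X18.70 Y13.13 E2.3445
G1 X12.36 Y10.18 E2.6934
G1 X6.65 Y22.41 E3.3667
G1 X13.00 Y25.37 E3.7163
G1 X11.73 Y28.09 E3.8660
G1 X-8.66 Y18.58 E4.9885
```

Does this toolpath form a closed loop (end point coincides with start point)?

Start point (G0): (-8.66, 18.58). End point (last G1): the path returns to the start — closed.

yes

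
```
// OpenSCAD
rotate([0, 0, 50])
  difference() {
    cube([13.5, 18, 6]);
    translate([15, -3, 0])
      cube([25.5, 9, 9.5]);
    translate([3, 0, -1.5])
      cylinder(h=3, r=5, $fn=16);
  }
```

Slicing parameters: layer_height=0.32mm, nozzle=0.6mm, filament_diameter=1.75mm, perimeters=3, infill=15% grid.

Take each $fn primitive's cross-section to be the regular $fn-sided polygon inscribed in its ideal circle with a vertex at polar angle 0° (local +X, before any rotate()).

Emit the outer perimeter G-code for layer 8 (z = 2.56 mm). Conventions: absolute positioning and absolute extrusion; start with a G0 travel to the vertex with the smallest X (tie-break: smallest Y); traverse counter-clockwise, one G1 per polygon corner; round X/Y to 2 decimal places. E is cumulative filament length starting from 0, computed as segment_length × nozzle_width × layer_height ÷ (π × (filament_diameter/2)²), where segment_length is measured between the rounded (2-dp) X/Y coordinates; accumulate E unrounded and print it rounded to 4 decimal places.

G0 X-13.79 Y11.57 Z2.56
G1 X0.00 Y0.00 E1.4369
G1 X8.68 Y10.34 E2.5146
G1 X-5.11 Y21.91 E3.9515
G1 X-13.79 Y11.57 E5.0291

At z = 2.56 mm: the 13.5×18 cube contributes its full rectangle; the cube at (15, -3) (footprint 25.5×9) is included at this height; the cylinder at (3, 0) does not reach this height (z outside [-1.5, 1.5]); Taking the first minus the rest: starting from the 13.5×18 cube, the 25.5×9 cube at (15, -3) misses the remaining region (no effect) — 1 connected region; (whole slice rotated 50° about Z — lengths, areas and connectivity unchanged). The outline is a single polygon with 4 vertices. Extrusion per mm of travel: 0.6 × 0.32 / (π × 0.875²) = 0.079824. Accumulating E over each segment gives final E = 5.0291.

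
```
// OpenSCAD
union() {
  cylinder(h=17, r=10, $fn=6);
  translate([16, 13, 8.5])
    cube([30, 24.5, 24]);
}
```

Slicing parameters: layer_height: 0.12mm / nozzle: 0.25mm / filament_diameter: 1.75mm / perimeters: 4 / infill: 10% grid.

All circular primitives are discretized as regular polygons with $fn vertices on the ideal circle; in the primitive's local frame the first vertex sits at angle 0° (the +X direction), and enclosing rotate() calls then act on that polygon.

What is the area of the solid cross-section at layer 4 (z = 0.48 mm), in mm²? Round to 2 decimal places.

259.81 mm²

At z = 0.48 mm: the cylinder: section is a regular 6-gon, circumradius r=10 (area = (6/2)·10.000²·sin(360°/6) = 259.81 mm²); the cube at (16, 13) is absent (z outside [8.5, 32.5]); Combining (union): only the r=10 cylinder is present, so the union is just that shape — area = 259.81 mm². Overall, the cross-section is a single solid region. Net area = 259.81 mm².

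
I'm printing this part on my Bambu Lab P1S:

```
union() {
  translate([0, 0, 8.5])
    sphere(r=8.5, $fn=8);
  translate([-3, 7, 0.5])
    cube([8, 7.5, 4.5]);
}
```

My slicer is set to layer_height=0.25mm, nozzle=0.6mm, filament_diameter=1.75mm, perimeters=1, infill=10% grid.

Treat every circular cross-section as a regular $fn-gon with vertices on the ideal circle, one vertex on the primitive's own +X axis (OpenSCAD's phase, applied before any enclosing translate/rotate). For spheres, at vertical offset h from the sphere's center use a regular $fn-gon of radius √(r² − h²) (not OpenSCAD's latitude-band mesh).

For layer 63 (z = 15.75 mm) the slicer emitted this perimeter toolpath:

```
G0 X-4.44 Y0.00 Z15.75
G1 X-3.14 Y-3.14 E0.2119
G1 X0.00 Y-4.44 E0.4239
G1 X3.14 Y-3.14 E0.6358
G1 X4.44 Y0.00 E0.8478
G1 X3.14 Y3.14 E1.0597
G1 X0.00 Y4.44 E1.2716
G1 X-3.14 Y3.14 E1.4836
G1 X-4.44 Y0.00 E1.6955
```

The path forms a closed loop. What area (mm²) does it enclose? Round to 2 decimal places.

55.77 mm²

Apply the shoelace formula to the sequence of (X, Y) vertices; enclosed area = 55.77 mm².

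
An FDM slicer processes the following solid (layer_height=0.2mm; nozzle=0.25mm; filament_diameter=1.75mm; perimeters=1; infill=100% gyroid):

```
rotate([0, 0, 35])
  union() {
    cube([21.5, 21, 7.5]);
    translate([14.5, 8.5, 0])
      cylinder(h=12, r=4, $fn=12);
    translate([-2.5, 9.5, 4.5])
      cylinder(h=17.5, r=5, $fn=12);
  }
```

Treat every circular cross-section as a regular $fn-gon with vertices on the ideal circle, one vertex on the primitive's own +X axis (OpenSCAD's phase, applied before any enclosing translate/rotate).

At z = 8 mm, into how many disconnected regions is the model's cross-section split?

At z = 8 mm: the cube is not intersected at this z (z outside [0, 7.5]); the r=4 cylinder at (14.5, 8.5) gives a regular 12-gon of circumradius 4 (constant along its height); the r=5 cylinder at (-2.5, 9.5) gives a regular 12-gon of circumradius 5 (constant along its height); Merging all regions: the 2 present regions are separate (no shared area or edge), so areas and boundary lengths simply add and each stays a separate island — 2 connected regions; (rotated 35° about Z; rotation is an isometry so areas/perimeters/island counts are preserved). The result has 2 disconnected regions.

2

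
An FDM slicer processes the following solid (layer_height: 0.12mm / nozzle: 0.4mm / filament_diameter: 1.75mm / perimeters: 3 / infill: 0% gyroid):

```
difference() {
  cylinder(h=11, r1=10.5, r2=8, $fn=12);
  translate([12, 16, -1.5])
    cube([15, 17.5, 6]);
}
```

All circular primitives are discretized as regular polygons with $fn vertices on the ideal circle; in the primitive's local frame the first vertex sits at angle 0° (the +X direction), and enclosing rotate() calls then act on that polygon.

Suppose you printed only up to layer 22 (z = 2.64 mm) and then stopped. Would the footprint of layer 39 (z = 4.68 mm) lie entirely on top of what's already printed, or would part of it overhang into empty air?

entirely on top

Compare the two slices. At z = 2.64: the cone: at t=0.240 of its height the radius interpolates to r₁+(r₂−r₁)t = 9.900, giving a regular 12-gon of that circumradius (area = (12/2)·9.900²·sin(360°/12) = 294.03 mm²); the cube at (12, 16) is present — its section is the full 15×17.5 rectangle (area 262.50 mm²); After the difference (first − rest): starting from the cone (294.03 mm²), the 15×17.5 cube at (12, 16) misses the remaining region (no effect) — area = 294.03 mm². At z = 4.68: the cone contributes a regular 12-gon of circumradius 9.436 (interpolated between r1=10.5 and r2=8 at t=0.425) (area = (12/2)·9.436²·sin(360°/12) = 267.13 mm²); the cube at (12, 16) does not reach this height (z outside [-1.5, 4.5]); Taking the first minus the rest: none of the subtracted shapes is present at this height, so the cone is unchanged — area = 267.13 mm². Checking containment: the cross-section at z = 4.68 is a subset of the cross-section at z = 2.64.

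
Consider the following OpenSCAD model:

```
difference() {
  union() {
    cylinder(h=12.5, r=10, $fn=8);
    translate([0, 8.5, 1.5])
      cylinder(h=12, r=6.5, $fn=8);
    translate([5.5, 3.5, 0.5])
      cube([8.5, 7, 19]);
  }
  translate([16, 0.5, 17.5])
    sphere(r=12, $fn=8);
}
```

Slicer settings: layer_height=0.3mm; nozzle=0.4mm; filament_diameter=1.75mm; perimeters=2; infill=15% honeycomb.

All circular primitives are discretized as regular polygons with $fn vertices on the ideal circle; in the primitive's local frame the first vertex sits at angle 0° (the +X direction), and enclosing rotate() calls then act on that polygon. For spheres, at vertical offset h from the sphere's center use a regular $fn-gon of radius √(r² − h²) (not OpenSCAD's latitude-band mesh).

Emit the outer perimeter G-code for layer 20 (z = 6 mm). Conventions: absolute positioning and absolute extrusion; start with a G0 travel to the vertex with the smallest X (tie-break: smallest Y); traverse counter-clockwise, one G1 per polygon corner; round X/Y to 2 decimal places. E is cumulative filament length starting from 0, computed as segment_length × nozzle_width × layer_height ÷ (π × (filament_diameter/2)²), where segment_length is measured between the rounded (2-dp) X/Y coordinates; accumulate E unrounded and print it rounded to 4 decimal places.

G0 X-10.00 Y0.00 Z6.00
G1 X-7.07 Y-7.07 E0.3818
G1 X0.00 Y-10.00 E0.7636
G1 X7.07 Y-7.07 E1.1454
G1 X10.00 Y0.00 E1.5273
G1 X8.55 Y3.50 E1.7163
G1 X14.00 Y3.50 E1.9882
G1 X14.00 Y10.50 E2.3374
G1 X5.67 Y10.50 E2.7530
G1 X4.60 Y13.10 E2.8933
G1 X0.00 Y15.00 E3.1416
G1 X-4.60 Y13.10 E3.3899
G1 X-6.50 Y8.50 E3.6382
G1 X-6.08 Y7.48 E3.6932
G1 X-7.07 Y7.07 E3.7466
G1 X-10.00 Y0.00 E4.1285

At z = 6 mm: the r=10 cylinder contributes a regular 8-gon of circumradius 10; the r=6.5 cylinder at (0, 8.5) gives a regular 8-gon of circumradius 6.5 (constant along its height); the 8.5×7 cube at (5.5, 3.5) contributes its full rectangle; Merging all regions: the regions partially overlap (shared area 72.92 mm²), so overlapping operands fuse into one piece — 1 connected region; the sphere at (16, 0.5): section is a regular 8-gon, circumradius = √(r²−h²) = √(12²−11.5²) = 3.428; Taking the first minus the rest: starting from the result so far, the r=12 sphere at (16, 0.5) misses the remaining region (no effect) — 1 connected region. The outline is a single polygon with 15 vertices. Extrusion per mm of travel: 0.4 × 0.3 / (π × 0.875²) = 0.049890. Accumulating E over each segment gives final E = 4.1285.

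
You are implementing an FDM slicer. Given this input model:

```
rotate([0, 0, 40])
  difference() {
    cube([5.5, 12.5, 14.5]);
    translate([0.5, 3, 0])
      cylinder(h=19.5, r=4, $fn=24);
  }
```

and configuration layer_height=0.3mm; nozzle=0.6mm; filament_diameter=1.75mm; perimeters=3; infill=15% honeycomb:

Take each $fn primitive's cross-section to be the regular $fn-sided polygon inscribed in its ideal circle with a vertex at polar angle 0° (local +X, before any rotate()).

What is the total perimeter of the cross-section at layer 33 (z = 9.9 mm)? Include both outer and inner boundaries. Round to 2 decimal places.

36.15 mm

At z = 9.9 mm: the 5.5×12.5 cube contributes its full rectangle (perimeter 36.00 mm); the cylinder at (0.5, 3): section is a regular 24-gon, circumradius r=4 (perimeter = 2·24·4.000·sin(180°/24) = 25.06 mm); Subtracting the remaining from the first: starting from the 5.5×12.5 cube, the r=4 cylinder at (0.5, 3) partially overlaps it — only the 26.58 mm² overlap (of its 49.69 mm²) is removed, clipping the outline — boundary = 36.15 mm; (whole slice rotated 40° about Z — lengths, areas and connectivity unchanged). Overall, the cross-section is a single solid region. Total boundary length (outer) = 36.15 mm.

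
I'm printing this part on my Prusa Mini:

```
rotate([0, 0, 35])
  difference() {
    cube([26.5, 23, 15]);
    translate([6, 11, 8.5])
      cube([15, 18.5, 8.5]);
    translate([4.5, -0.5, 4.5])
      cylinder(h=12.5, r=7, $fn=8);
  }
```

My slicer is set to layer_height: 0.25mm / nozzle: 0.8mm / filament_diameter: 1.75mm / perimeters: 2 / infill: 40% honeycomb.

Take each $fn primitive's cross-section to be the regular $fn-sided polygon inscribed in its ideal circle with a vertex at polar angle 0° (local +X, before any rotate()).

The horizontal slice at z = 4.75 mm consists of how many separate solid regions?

1

At z = 4.75 mm: the cube (footprint 26.5×23) is included at this height; the cube at (6, 11) is absent (z outside [8.5, 17]); the r=7 cylinder at (4.5, -0.5) contributes a regular 8-gon of circumradius 7; After the difference (first − rest): starting from the 26.5×23 cube, the r=7 cylinder at (4.5, -0.5) partially overlaps it — only the 56.26 mm² overlap (of its 138.59 mm²) is removed, clipping the outline — 1 connected region; (whole slice rotated 35° about Z — lengths, areas and connectivity unchanged). The result has 1 disconnected region.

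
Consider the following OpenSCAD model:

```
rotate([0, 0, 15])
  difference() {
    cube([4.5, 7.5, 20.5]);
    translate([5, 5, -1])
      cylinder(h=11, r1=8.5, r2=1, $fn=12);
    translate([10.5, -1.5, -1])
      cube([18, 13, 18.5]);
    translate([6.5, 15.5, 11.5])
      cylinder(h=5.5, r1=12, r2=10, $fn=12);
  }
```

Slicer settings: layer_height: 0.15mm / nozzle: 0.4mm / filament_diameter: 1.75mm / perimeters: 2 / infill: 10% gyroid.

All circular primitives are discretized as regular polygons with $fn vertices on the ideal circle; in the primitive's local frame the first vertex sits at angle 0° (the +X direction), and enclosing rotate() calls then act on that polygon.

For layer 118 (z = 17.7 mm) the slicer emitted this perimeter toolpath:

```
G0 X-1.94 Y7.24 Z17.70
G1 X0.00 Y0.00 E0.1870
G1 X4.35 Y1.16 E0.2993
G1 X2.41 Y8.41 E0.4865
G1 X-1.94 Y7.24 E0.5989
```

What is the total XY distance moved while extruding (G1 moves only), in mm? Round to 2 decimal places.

Sum the Euclidean lengths of each G1 segment: total = 24.01 mm.

24.01 mm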